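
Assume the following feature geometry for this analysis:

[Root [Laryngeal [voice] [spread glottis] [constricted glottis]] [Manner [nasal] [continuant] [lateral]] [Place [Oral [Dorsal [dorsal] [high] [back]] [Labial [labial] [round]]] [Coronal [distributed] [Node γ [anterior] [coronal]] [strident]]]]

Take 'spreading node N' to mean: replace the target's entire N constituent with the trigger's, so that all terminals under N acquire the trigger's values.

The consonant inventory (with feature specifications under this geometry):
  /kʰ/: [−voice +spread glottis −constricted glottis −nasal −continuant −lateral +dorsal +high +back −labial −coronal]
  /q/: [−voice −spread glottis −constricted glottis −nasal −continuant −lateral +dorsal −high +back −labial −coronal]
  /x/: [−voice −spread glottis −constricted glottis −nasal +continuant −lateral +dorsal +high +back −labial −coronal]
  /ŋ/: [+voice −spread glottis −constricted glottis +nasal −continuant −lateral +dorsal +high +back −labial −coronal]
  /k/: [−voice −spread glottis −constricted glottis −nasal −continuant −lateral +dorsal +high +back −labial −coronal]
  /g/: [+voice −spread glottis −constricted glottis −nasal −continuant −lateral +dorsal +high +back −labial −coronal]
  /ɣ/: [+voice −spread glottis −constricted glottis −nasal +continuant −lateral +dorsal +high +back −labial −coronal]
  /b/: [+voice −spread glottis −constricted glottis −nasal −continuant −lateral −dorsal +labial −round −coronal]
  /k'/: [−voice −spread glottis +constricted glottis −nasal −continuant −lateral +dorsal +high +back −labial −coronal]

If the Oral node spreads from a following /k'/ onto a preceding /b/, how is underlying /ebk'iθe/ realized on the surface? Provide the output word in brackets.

Oral immediately or transitively dominates [dorsal], [high], [back], [labial], [round].
Spreading Oral from /k'/ onto /b/ replaces those values with /k'/'s: [+dorsal], [+high], [+back], [−labial]. Features outside Oral ([voice], [spread glottis], [constricted glottis], …) stay as in /b/.
This feature bundle is that of [g], so /ebk'iθe/ surfaces as [egk'iθe].

[egk'iθe]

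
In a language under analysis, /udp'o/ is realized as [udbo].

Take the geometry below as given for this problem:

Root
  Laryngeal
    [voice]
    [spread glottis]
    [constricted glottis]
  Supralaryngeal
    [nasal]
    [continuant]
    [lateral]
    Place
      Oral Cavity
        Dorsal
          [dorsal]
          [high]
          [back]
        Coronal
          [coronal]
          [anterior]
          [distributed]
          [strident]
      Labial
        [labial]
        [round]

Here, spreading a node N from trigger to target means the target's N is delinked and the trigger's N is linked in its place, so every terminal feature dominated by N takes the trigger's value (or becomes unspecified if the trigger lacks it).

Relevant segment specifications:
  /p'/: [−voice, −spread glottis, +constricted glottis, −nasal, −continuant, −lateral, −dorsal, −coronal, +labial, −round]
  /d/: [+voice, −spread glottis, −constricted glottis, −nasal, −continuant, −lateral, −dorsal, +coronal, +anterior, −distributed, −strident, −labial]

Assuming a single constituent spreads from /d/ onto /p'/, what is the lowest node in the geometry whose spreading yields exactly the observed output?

Comparing /p'/ with its surface form [b], the features that change are [voice], [constricted glottis].
These terminals are all dominated by Laryngeal, and no proper subconstituent of Laryngeal covers them all; Laryngeal is their lowest common ancestor.
Spreading Laryngeal from /d/ overwrites each of those terminals with /d/'s values, yielding exactly [b].
Since [coronal], [labial] are preserved even though /d/ disagrees there, no node above Laryngeal spread.

Laryngeal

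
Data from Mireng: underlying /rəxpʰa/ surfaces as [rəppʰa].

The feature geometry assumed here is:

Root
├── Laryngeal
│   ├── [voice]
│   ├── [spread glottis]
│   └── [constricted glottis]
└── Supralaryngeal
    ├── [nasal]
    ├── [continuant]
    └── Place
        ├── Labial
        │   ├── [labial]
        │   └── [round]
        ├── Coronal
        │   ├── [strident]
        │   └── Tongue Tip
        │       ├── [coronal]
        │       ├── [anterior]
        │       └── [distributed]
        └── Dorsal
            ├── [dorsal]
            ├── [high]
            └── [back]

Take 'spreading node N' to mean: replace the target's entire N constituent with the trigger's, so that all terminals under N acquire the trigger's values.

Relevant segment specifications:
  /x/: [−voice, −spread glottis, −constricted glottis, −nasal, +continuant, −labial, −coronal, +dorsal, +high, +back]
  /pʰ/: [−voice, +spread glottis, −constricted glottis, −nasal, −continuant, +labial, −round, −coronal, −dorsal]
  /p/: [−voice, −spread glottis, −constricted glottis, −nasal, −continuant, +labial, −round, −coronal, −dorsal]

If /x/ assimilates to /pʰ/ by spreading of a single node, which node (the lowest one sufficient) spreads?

Supralaryngeal

Comparing /x/ with its surface form [p], the features that change are [continuant], [labial], [round], [dorsal], [high], [back].
In this geometry the lowest node dominating all of them is Supralaryngeal: every daughter of Supralaryngeal dominates only a proper subset, so no lower node suffices.
Spreading Supralaryngeal from /pʰ/ overwrites each of those terminals with /pʰ/'s values, yielding exactly [p].
Had Root spread, [spread glottis] would have taken /pʰ/'s value; it stays as in /x/, confirming the spreading constituent is exactly Supralaryngeal.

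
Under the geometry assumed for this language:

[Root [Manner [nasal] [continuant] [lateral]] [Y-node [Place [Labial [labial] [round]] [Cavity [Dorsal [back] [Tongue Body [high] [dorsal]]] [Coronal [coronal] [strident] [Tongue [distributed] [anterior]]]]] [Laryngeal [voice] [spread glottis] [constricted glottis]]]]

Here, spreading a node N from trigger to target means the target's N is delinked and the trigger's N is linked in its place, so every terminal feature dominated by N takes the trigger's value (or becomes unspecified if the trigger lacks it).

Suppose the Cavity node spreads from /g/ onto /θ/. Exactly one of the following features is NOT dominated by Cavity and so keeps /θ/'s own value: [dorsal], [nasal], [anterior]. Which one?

[nasal]

Under this geometry, Cavity contains [back], [high], [dorsal], [coronal], [strident], [distributed], [anterior].
Spreading Cavity replaces [anterior], [dorsal] with the trigger's values, since each sits inside the Cavity constituent.
[nasal] is not within the Cavity subtree (it hangs from Manner), so /θ/'s [nasal] value survives.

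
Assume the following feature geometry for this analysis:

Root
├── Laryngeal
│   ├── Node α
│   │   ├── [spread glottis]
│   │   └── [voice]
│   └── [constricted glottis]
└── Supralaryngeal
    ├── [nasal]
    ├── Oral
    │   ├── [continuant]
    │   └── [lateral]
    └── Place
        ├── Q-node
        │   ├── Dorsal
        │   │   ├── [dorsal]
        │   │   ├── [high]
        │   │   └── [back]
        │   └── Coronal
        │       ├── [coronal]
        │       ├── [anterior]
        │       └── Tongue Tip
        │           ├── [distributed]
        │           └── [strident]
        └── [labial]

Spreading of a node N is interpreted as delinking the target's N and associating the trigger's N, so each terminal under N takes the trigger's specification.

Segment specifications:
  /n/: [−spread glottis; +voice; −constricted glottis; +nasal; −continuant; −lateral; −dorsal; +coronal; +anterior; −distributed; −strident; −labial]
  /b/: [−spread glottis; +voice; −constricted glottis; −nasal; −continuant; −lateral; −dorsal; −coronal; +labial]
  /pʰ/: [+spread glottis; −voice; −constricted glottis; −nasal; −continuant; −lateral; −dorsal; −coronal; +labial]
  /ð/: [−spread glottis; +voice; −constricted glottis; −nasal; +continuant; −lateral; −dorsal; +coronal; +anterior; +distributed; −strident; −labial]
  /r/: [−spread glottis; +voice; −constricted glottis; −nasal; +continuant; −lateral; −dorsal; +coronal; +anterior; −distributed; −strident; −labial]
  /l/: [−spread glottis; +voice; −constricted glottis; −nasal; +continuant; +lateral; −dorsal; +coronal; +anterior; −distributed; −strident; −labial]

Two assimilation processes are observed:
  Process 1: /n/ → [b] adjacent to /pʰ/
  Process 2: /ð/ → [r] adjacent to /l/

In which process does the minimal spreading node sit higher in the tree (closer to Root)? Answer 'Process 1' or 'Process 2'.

Process 1

In Process 1, [nasal], [labial], [coronal], [anterior], [distributed], [strident] change, so the minimal spreading node is Supralaryngeal at depth 1.
Process 2 alters [distributed]; the lowest dominating node is [distributed] (depth 6 from Root).
Supralaryngeal (depth 1) sits above [distributed] (depth 6), making Process 1 the one with the higher spreading node.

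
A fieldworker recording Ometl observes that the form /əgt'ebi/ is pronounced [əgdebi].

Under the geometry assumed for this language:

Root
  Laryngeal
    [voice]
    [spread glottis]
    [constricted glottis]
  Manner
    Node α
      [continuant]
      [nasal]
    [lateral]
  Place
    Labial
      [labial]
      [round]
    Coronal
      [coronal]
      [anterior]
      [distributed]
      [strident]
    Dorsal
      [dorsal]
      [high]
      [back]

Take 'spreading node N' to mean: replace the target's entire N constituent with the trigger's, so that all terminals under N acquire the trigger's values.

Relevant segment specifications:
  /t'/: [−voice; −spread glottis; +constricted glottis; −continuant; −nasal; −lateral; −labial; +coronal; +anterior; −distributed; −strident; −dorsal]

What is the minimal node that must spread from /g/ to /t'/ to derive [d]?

Comparing /t'/ with its surface form [d], the features that change are [voice], [constricted glottis].
The smallest constituent containing every changed terminal is Laryngeal — each of its daughters lacks at least one of the affected features.
Delinking /t'/'s Laryngeal and associating /g/'s Laryngeal gives precisely the feature bundle of [d].
Since [dorsal], [coronal] are preserved even though /g/ disagrees there, no node above Laryngeal spread.

Laryngeal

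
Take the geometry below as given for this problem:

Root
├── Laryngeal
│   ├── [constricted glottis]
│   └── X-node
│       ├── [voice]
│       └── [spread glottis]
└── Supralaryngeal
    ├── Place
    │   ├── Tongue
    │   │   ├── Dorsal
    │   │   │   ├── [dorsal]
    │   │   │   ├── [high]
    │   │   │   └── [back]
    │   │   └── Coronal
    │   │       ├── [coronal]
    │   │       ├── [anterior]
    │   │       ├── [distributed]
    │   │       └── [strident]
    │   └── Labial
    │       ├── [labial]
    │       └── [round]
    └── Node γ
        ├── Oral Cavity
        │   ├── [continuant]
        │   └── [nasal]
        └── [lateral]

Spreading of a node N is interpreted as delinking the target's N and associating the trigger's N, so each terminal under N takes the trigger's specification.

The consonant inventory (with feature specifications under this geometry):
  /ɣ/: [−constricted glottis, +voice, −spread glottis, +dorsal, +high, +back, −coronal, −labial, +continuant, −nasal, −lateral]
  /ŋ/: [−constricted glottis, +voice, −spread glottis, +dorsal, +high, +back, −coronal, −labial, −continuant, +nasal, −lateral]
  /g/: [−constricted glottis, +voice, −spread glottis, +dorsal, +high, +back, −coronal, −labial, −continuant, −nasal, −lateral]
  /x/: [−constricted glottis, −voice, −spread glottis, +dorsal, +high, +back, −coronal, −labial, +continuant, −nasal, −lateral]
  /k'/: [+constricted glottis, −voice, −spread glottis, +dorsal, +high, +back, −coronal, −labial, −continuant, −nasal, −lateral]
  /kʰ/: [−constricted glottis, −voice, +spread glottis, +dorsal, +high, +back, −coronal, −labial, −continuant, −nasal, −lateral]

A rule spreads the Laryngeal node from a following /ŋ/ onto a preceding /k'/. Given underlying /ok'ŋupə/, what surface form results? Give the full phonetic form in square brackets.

[ogŋupə]

Laryngeal immediately or transitively dominates [constricted glottis], [voice], [spread glottis].
After delinking /k'/'s Laryngeal and linking /ŋ/'s, the affected terminals become [−constricted glottis], [+voice], [−spread glottis]; [dorsal], [high], [back], … (outside Laryngeal) are retained from /k'/.
Among the inventory, only /g/ has exactly this specification, giving the surface form [ogŋupə].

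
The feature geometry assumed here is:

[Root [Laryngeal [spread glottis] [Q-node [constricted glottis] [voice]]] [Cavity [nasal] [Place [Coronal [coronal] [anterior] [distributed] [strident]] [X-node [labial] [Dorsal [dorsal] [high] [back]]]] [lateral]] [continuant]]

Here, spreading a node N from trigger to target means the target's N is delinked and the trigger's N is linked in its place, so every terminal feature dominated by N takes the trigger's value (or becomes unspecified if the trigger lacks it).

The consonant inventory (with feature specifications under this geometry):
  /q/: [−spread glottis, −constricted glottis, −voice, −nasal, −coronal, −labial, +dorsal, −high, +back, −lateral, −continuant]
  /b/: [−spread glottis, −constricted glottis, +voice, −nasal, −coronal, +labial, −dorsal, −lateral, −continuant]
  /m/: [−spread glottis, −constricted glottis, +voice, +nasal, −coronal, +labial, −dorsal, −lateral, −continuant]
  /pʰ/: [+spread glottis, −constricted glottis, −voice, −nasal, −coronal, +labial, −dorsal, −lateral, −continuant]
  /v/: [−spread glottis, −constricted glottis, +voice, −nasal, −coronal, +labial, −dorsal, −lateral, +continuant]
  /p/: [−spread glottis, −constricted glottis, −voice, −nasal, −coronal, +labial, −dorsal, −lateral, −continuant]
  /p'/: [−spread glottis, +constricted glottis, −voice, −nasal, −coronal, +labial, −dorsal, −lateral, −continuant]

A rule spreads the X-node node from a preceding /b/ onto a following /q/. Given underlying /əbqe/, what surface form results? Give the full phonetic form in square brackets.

The X-node node dominates the terminals [labial], [dorsal], [high], [back].
After delinking /q/'s X-node and linking /b/'s, the affected terminals become [+labial], [−dorsal]; [spread glottis], [constricted glottis], [voice], … (outside X-node) are retained from /q/.
Among the inventory, only /p/ has exactly this specification, giving the surface form [əbpe].

[əbpe]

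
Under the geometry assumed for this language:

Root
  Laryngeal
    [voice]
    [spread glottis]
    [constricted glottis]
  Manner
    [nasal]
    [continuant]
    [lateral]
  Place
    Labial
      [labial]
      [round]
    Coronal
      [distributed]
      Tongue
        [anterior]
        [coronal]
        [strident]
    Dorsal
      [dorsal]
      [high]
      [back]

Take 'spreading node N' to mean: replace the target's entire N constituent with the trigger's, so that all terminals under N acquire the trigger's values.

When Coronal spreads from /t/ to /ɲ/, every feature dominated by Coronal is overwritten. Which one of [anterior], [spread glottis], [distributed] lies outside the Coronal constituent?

[spread glottis]

Coronal dominates exactly [distributed], [anterior], [coronal], [strident].
Spreading Coronal replaces [distributed], [anterior] with the trigger's values, since each sits inside the Coronal constituent.
[spread glottis] attaches under Laryngeal, not under Coronal, so /ɲ/ retains its own value for [spread glottis].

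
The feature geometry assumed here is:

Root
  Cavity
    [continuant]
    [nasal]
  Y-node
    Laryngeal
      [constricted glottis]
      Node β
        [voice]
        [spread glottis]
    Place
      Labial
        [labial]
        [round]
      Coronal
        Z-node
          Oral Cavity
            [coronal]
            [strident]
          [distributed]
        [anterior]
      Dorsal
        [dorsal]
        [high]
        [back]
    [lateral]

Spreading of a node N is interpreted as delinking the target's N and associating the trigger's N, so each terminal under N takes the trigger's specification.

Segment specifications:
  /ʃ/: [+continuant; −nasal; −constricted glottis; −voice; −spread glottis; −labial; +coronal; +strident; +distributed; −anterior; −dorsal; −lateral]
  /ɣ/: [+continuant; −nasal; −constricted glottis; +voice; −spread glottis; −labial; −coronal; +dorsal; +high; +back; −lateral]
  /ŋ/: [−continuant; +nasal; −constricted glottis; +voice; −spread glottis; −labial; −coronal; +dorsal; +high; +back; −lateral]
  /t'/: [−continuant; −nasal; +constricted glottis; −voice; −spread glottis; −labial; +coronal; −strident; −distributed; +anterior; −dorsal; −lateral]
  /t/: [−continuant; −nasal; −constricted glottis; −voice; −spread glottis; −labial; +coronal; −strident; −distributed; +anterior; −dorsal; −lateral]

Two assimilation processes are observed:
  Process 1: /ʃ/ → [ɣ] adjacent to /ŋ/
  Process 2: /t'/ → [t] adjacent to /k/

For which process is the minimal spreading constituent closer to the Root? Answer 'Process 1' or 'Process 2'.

Process 1 alters [voice], [coronal], [anterior], [distributed], [strident], [dorsal], [high], [back]; the lowest common ancestor is Y-node (depth 1 from Root).
In Process 2, [constricted glottis] changes, so the minimal spreading node is [constricted glottis] at depth 3.
Depth 1 < depth 3; Process 1 involves the structurally higher constituent Y-node.

Process 1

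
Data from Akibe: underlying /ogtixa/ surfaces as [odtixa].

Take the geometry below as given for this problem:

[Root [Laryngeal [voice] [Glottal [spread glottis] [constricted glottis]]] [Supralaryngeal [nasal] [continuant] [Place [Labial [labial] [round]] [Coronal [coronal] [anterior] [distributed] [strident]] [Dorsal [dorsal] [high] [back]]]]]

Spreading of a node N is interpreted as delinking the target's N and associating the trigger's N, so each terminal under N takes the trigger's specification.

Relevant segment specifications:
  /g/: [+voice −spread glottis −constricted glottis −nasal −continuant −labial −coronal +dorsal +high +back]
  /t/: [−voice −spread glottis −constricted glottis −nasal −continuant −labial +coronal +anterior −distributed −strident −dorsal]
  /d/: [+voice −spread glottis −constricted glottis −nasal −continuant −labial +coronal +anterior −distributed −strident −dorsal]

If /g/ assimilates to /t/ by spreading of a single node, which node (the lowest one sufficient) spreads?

The alternation /g/ → [d] changes [coronal], [anterior], [distributed], [strident], [dorsal], [high], [back] and nothing else.
Tracing each changed feature up the tree, the paths first meet at Place; any lower node misses at least one of them.
Delinking /g/'s Place and associating /t/'s Place gives precisely the feature bundle of [d].
[voice] stays as in /g/ although /t/ differs there, so no node dominating it spread; among the remaining candidates Place is the lowest that derives the output.

Place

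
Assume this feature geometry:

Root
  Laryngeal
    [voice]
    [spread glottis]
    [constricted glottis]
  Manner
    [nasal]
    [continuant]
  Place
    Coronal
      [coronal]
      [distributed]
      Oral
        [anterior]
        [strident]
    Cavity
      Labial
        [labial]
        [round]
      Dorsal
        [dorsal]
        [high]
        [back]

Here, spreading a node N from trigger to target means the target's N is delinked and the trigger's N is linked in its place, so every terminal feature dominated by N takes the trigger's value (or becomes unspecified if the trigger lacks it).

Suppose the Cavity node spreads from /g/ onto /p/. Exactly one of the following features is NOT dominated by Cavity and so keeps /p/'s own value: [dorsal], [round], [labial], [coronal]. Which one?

Under this geometry, Cavity contains [labial], [round], [dorsal], [high], [back].
[dorsal], [labial], [round] all lie under Cavity, so they are overwritten when Cavity spreads.
But [coronal] is a dependent of Coronal, outside Cavity; it is therefore untouched by the spreading.

[coronal]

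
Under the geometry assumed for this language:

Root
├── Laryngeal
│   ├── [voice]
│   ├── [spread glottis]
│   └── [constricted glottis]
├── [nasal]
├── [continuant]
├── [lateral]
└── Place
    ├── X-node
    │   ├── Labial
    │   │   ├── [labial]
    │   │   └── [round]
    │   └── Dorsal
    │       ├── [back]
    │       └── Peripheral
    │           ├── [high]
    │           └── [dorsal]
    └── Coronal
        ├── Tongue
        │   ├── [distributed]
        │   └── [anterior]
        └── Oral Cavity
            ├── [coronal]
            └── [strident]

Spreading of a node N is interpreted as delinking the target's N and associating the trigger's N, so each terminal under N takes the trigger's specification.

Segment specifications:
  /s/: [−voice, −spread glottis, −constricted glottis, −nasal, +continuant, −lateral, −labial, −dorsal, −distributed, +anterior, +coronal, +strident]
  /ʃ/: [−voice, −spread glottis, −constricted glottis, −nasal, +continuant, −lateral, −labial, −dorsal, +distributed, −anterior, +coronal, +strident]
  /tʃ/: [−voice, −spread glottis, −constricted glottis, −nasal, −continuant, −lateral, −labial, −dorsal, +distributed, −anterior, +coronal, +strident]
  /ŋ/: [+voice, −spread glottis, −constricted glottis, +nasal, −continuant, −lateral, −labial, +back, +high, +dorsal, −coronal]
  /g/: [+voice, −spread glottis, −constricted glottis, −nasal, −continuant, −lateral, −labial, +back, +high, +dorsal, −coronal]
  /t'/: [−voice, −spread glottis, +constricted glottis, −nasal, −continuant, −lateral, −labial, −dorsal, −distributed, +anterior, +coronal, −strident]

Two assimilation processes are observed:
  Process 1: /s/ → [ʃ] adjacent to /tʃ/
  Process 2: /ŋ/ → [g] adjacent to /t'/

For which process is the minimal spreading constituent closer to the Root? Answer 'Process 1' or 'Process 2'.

Process 2

Process 1: the features that change are [anterior], [distributed]; the minimal node is Tongue (depth 3).
Process 2 alters [nasal]; the lowest dominating node is [nasal] (depth 1 from Root).
[nasal] (depth 1) sits above Tongue (depth 3), making Process 2 the one with the higher spreading node.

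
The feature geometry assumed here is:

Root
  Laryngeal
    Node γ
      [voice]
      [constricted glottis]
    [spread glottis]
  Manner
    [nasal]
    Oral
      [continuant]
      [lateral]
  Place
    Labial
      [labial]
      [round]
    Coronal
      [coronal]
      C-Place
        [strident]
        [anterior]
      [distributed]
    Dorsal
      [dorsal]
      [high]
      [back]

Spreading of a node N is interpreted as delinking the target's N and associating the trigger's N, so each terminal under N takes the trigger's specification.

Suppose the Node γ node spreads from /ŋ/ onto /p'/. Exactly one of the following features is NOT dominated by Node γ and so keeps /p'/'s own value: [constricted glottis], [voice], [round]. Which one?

Node γ dominates exactly [voice], [constricted glottis].
[constricted glottis], [voice] all lie under Node γ, so they are overwritten when Node γ spreads.
[round] attaches under Labial, not under Node γ, so /p'/ retains its own value for [round].

[round]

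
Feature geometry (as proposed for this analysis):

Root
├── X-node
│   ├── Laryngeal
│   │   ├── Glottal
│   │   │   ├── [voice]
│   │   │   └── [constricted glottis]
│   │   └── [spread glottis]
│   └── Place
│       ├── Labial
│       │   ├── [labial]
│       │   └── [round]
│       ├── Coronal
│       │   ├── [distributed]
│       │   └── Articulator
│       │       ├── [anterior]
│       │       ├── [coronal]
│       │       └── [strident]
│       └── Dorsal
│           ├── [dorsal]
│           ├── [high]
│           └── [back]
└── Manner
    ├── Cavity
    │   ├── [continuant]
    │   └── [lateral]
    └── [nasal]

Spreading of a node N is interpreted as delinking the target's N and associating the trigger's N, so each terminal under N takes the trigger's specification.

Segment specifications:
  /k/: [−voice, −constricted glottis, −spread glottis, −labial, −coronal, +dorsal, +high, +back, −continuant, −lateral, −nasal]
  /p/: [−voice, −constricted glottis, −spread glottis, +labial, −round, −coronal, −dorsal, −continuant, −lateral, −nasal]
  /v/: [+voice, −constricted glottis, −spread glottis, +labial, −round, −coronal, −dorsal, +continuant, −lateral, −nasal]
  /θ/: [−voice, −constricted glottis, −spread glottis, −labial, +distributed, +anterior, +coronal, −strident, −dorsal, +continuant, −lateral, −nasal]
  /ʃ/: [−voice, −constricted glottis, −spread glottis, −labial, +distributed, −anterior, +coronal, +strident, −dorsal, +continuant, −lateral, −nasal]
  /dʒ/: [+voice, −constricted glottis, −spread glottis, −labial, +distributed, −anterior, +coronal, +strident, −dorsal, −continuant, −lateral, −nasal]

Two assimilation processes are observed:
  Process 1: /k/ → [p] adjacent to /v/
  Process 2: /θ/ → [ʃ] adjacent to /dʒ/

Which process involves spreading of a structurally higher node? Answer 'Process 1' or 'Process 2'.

Process 1

Process 1 alters [labial], [round], [dorsal], [high], [back]; the lowest common ancestor is Place (depth 2 from Root).
Process 2 alters [anterior], [strident]; the lowest common ancestor is Articulator (depth 4 from Root).
Place (depth 2) sits above Articulator (depth 4), making Process 1 the one with the higher spreading node.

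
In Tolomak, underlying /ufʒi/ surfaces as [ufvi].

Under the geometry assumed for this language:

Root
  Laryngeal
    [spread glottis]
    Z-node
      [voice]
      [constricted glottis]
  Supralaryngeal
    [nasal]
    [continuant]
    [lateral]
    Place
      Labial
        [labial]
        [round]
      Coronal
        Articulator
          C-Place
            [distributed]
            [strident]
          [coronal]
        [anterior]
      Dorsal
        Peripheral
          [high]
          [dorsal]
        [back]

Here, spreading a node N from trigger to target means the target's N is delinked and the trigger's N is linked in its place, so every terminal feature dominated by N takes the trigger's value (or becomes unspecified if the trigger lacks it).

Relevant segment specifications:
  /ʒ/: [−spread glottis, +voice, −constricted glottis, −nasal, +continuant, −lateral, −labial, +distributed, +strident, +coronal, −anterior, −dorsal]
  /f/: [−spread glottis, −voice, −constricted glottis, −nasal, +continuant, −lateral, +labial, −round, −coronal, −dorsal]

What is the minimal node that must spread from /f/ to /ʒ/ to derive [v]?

Place

/ʒ/ and [v] differ in [labial], [round], [coronal], [anterior], [distributed], [strident]; every other specified feature is identical.
In this geometry the lowest node dominating all of them is Place: every daughter of Place dominates only a proper subset, so no lower node suffices.
Delinking /ʒ/'s Place and associating /f/'s Place gives precisely the feature bundle of [v].
[voice] stays as in /ʒ/ although /f/ differs there, so no node dominating it spread; among the remaining candidates Place is the lowest that derives the output.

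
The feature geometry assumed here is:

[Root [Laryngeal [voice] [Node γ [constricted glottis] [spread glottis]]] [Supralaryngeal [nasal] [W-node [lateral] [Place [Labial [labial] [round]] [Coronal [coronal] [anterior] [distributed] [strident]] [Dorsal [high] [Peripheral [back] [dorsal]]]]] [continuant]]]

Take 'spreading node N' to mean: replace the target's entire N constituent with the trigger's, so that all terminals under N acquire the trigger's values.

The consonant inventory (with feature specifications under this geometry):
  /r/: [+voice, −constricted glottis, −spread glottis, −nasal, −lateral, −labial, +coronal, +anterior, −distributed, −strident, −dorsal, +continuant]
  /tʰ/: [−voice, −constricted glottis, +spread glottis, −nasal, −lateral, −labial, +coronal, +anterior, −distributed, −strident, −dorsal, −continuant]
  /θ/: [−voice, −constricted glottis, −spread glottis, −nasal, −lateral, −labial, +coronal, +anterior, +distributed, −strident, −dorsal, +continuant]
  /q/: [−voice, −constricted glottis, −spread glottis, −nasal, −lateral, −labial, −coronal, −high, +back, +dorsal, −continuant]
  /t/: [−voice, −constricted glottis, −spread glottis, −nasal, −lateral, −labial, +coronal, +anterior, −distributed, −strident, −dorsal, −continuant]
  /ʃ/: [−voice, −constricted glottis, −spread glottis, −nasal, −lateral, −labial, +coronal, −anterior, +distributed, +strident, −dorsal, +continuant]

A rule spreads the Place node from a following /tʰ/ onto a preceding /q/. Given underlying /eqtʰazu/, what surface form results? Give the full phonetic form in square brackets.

The Place node dominates the terminals [labial], [round], [coronal], [anterior], [distributed], [strident], [high], [back], [dorsal].
After delinking /q/'s Place and linking /tʰ/'s, the affected terminals become [−labial], [+coronal], [+anterior], [−distributed], [−strident], [−dorsal]; [voice], [constricted glottis], [spread glottis], … (outside Place) are retained from /q/.
The resulting bundle matches /t/ in the inventory; substituting it for /q/ gives [ettʰazu].

[ettʰazu]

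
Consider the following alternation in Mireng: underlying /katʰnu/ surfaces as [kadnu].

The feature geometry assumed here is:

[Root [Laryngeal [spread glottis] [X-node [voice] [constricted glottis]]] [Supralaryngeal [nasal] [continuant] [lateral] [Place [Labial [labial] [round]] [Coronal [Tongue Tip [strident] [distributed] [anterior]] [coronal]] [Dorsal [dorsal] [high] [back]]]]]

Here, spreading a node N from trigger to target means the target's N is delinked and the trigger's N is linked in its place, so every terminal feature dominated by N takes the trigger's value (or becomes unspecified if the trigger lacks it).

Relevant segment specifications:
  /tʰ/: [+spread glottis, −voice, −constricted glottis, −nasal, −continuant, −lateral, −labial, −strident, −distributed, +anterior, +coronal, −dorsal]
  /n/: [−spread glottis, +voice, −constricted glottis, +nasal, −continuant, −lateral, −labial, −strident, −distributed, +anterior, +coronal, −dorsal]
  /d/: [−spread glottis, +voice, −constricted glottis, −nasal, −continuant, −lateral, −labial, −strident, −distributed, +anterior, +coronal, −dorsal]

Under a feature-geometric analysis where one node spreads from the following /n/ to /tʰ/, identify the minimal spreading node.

Laryngeal

The alternation /tʰ/ → [d] changes [voice], [spread glottis] and nothing else.
The smallest constituent containing every changed terminal is Laryngeal — each of its daughters lacks at least one of the affected features.
Spreading Laryngeal from /n/ overwrites each of those terminals with /n/'s values, yielding exactly [d].
Had Root spread, [nasal] would have taken /n/'s value; it stays as in /tʰ/, confirming the spreading constituent is exactly Laryngeal.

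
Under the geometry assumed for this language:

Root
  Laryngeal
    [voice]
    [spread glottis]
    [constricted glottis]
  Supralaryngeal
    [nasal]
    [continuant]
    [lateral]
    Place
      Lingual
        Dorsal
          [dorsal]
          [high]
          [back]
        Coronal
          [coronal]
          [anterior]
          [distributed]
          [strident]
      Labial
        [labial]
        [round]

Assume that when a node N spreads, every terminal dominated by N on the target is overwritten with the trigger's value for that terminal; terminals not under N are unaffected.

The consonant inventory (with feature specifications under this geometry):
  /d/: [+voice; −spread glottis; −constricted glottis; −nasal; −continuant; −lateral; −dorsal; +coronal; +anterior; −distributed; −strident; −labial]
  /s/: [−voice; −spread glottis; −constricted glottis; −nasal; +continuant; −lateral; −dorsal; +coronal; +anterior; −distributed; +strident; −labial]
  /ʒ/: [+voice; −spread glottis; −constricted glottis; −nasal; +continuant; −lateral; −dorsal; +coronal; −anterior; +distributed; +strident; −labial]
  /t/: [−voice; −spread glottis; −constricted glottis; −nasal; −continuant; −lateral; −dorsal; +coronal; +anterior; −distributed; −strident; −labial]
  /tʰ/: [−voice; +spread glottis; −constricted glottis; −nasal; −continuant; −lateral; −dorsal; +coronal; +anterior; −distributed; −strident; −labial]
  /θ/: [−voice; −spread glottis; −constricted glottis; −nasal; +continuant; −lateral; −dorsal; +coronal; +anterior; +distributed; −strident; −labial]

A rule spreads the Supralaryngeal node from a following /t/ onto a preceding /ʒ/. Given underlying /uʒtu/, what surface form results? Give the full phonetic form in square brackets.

[udtu]

Terminals under Supralaryngeal in this geometry: [nasal], [continuant], [lateral], [dorsal], [high], [back], [coronal], [anterior], [distributed], [strident], [labial], [round].
The target acquires /t/'s values for everything under Supralaryngeal — [−nasal], [−continuant], [−lateral], [−dorsal], [+coronal], [+anterior], [−distributed], [−strident], [−labial] — while keeping its own [voice], [spread glottis], [constricted glottis].
This feature bundle is that of [d], so /uʒtu/ surfaces as [udtu].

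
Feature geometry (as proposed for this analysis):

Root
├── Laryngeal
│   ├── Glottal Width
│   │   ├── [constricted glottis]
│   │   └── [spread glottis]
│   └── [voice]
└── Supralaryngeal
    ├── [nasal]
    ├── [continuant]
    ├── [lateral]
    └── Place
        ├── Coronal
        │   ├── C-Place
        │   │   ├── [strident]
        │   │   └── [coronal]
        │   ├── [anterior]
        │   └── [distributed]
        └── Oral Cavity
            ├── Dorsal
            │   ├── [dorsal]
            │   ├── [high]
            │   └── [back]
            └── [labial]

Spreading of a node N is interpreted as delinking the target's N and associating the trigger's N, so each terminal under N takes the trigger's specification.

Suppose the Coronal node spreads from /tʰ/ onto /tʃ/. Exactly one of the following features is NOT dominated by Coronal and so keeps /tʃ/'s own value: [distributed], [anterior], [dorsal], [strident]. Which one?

[dorsal]

Under this geometry, Coronal contains [strident], [coronal], [anterior], [distributed].
[anterior], [distributed], [strident] all lie under Coronal, so they are overwritten when Coronal spreads.
[dorsal] is not within the Coronal subtree (it hangs from Dorsal), so /tʃ/'s [dorsal] value survives.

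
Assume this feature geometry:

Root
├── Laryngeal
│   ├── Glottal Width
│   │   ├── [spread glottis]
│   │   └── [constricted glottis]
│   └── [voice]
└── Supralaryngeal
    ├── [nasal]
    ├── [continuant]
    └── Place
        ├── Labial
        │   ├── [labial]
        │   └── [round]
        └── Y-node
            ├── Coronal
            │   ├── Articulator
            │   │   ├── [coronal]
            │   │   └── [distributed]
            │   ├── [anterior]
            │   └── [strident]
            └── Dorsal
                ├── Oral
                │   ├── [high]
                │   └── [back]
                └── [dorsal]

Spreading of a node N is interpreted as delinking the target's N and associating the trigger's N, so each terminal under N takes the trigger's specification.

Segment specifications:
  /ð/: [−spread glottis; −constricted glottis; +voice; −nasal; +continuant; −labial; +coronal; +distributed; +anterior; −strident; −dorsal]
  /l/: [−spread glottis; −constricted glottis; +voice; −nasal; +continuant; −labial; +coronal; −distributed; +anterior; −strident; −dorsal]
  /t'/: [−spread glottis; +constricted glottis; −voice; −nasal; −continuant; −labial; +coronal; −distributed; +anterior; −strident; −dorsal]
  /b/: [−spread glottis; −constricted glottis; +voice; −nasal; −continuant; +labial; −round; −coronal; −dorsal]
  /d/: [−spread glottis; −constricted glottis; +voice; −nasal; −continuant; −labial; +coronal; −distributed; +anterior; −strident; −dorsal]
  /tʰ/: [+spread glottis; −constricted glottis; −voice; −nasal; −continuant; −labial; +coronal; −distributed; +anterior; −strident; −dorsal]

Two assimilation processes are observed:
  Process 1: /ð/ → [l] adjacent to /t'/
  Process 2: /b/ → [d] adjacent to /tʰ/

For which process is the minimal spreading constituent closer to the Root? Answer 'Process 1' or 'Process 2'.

Process 2

Process 1: the feature that changes is [distributed]; the minimal node is [distributed] (depth 6).
In Process 2, [labial], [round], [coronal], [anterior], [distributed], [strident] change, so the minimal spreading node is Place at depth 2.
Place is closer to Root than [distributed], so Process 2 spreads the higher node.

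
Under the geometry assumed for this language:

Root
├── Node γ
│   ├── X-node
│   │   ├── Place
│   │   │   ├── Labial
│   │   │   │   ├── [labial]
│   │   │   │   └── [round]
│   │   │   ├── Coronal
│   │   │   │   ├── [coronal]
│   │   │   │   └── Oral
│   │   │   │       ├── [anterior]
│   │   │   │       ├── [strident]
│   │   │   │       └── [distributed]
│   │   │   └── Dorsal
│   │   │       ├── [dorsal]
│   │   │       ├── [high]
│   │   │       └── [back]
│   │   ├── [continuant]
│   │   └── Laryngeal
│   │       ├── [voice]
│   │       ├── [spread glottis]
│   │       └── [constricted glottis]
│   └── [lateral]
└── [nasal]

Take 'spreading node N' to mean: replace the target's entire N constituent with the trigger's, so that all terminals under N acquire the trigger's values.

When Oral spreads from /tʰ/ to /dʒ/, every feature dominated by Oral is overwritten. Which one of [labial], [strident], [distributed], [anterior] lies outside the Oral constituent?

The terminals dominated by Oral are [anterior], [strident], [distributed].
[strident], [anterior], [distributed] all lie under Oral, so they are overwritten when Oral spreads.
[labial] attaches under Labial, not under Oral, so /dʒ/ retains its own value for [labial].

[labial]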